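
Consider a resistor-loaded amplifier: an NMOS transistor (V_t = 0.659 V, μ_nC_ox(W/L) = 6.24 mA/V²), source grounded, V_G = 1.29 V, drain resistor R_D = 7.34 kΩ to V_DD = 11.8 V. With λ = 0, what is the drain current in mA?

I_D = 1.24 mA

V_GS = V_G = 1.29 V, so V_ov = 1.29 − 0.659 = 0.631 V.
Assume saturation: I_D = ½ k_n V_ov² = 0.5 × 6.24 × 0.631² = 1.24 mA, giving V_DS = V_DD − I_D R_D = 11.8 − 1.24 × 7.34 = 2.68 V.
V_DS = 2.68 V ≥ V_ov = 0.631 V, confirming saturation.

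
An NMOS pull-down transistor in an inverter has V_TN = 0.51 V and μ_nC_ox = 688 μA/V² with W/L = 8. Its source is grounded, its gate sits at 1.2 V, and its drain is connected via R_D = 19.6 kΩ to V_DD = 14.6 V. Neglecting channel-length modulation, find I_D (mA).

V_GS = V_G = 1.2 V, so V_ov = 1.2 − 0.51 = 0.69 V.
k_n = μ_nC_ox · (W/L) = 5.504 mA/V².
Assume saturation: I_D = ½ k_n V_ov² = 0.5 × 5.504 × 0.69² = 1.31 mA, giving V_DS = V_DD − I_D R_D = 14.6 − 1.31 × 19.6 = -11.1 V.
But -11.1 V < V_ov = 0.69 V, so the device is actually in triode.
In triode I_D = k_n[V_ov V_DS − ½ V_DS²] and I_D = (V_DD − V_DS)/R_D. Equating: 53.9 V_DS² − 75.44 V_DS + 14.6 = 0, giving V_DS = 0.232 V (the root below V_ov).
I_D = (14.6 − 0.232) / 19.6 = 0.733 mA.

I_D = 0.733 mA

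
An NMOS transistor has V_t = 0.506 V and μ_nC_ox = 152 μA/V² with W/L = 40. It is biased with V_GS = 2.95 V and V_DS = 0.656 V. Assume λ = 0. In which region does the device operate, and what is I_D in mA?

Triode; I_D = 8.44 mA

k_n = μ_nC_ox · (W/L) = 6.08 mA/V².
V_ov = V_GS − V_t = 2.95 − 0.506 = 2.44 V.
Since V_DS = 0.656 V < V_ov = 2.44 V, the device is in the triode region.
I_D = k_n [V_ov · V_DS − ½ V_DS²] = 6.08 × [2.44 × 0.656 − 0.5 × 0.656²] = 8.44 mA.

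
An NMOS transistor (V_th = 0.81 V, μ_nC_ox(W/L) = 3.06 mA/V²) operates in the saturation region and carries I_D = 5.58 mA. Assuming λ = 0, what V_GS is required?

V_GS = 2.72 V

In saturation I_D = ½ k_n (V_GS − V_th)², so V_GS − V_th = √(2 I_D / k_n) = √(2 × 5.58 / 3.06) = 1.91 V.
V_GS = 0.81 + 1.91 = 2.72 V.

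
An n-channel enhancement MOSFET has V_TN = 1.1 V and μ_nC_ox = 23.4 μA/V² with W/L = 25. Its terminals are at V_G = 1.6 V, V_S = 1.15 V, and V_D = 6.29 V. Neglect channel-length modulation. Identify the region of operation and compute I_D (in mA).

Cutoff; I_D = 0 mA

V_GS = V_G − V_S = 1.6 − 1.15 = 0.45 V; V_DS = V_D − V_S = 6.29 − 1.15 = 5.14 V.
V_GS = 0.45 V < V_TN = 1.1 V, so the transistor is in cutoff.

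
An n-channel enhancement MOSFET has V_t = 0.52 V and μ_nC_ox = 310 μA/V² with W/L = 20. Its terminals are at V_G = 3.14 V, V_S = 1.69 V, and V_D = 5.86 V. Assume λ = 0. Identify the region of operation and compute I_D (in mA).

V_GS = V_G − V_S = 3.14 − 1.69 = 1.45 V; V_DS = V_D − V_S = 5.86 − 1.69 = 4.17 V.
k_n = μ_nC_ox · (W/L) = 6.2 mA/V².
V_ov = V_GS − V_t = 1.45 − 0.52 = 0.93 V.
Since V_DS = 4.17 V ≥ V_ov = 0.93 V, the device is in saturation.
I_D = ½ k_n V_ov² = 0.5 × 6.2 × 0.93² = 2.68 mA.

Saturation; I_D = 2.68 mA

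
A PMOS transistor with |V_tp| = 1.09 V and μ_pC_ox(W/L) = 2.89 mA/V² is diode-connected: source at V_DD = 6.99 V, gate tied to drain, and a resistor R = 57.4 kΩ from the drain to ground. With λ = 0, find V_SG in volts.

V_SG = 1.35 V

With gate tied to drain, V_SG = V_SD ≥ V_SG − |V_tp|, so the device is in saturation.
KCL at the drain: ½ k_p (V_SG − |V_tp|)² = (V_DD − V_SG)/R.
Let x = V_SG − 1.09. Then 82.9 x² + x − 5.9 = 0, giving x = 0.261 V (positive root), so V_SG = 1.35 V.
I_D = (V_DD − V_SG)/R = (6.99 − 1.35) / 57.4 = 0.0982 mA.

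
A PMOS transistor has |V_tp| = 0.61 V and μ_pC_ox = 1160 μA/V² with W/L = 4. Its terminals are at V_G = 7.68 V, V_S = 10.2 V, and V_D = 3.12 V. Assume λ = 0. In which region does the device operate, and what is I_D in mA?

Saturation; I_D = 8.46 mA

V_SG = V_S − V_G = 10.2 − 7.68 = 2.52 V; V_SD = V_S − V_D = 10.2 − 3.12 = 7.08 V.
k_p = μ_pC_ox · (W/L) = 4.64 mA/V².
V_ov = V_SG − |V_tp| = 2.52 − 0.61 = 1.91 V.
Since V_SD = 7.08 V ≥ V_ov = 1.91 V, the device is in saturation.
I_D = ½ k_p V_ov² = 0.5 × 4.64 × 1.91² = 8.46 mA.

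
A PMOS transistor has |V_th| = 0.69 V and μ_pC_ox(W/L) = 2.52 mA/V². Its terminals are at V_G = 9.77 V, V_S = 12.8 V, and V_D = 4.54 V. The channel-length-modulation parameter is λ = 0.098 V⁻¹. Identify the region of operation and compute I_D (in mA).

V_SG = V_S − V_G = 12.8 − 9.77 = 3.03 V; V_SD = V_S − V_D = 12.8 − 4.54 = 8.26 V.
V_ov = V_SG − |V_th| = 3.03 − 0.69 = 2.34 V.
Since V_SD = 8.26 V ≥ V_ov = 2.34 V, the device is in saturation.
I_D = ½ k_p V_ov² (1 + λ V_SD) = 0.5 × 2.52 × 2.34² × (1 + 0.098 × 8.26) = 12.5 mA.

Saturation; I_D = 12.5 mA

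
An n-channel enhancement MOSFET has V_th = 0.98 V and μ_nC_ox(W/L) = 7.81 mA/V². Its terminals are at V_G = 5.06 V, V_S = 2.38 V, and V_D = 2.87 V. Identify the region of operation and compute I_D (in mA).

V_GS = V_G − V_S = 5.06 − 2.38 = 2.68 V; V_DS = V_D − V_S = 2.87 − 2.38 = 0.49 V.
V_ov = V_GS − V_th = 2.68 − 0.98 = 1.7 V.
Since V_DS = 0.49 V < V_ov = 1.7 V, the device is in the triode region.
I_D = k_n [V_ov · V_DS − ½ V_DS²] = 7.81 × [1.7 × 0.49 − 0.5 × 0.49²] = 5.57 mA.

Triode; I_D = 5.57 mA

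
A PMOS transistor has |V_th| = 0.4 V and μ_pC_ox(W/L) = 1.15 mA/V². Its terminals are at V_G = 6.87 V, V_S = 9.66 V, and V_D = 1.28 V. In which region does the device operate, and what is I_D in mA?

V_SG = V_S − V_G = 9.66 − 6.87 = 2.79 V; V_SD = V_S − V_D = 9.66 − 1.28 = 8.38 V.
V_ov = V_SG − |V_th| = 2.79 − 0.4 = 2.39 V.
Since V_SD = 8.38 V ≥ V_ov = 2.39 V, the device is in saturation.
I_D = ½ k_p V_ov² = 0.5 × 1.15 × 2.39² = 3.28 mA.

Saturation; I_D = 3.28 mA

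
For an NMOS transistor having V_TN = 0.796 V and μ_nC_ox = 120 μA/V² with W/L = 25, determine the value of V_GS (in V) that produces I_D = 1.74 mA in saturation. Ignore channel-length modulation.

V_GS = 1.87 V

k_n = μ_nC_ox · (W/L) = 3 mA/V².
In saturation I_D = ½ k_n (V_GS − V_TN)², so V_GS − V_TN = √(2 I_D / k_n) = √(2 × 1.74 / 3) = 1.08 V.
V_GS = 0.796 + 1.08 = 1.87 V.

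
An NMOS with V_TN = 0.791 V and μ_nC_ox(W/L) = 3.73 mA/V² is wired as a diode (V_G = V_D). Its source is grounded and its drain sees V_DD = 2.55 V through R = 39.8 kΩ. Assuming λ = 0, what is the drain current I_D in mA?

I_D = 0.0405 mA

With gate tied to drain, V_GS = V_DS ≥ V_GS − V_TN, so the device is in saturation.
KCL at the drain: ½ k_n (V_GS − V_TN)² = (V_DD − V_GS)/R.
Let x = V_GS − 0.791. Then 74.2 x² + x − 1.759 = 0, giving x = 0.147 V (positive root), so V_GS = 0.938 V.
I_D = (V_DD − V_GS)/R = (2.55 − 0.938) / 39.8 = 0.0405 mA.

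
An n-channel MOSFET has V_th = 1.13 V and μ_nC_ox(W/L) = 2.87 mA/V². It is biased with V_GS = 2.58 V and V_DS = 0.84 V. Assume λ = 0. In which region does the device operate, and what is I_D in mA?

Triode; I_D = 2.48 mA

V_ov = V_GS − V_th = 2.58 − 1.13 = 1.45 V.
Since V_DS = 0.84 V < V_ov = 1.45 V, the device is in the triode region.
I_D = k_n [V_ov · V_DS − ½ V_DS²] = 2.87 × [1.45 × 0.84 − 0.5 × 0.84²] = 2.48 mA.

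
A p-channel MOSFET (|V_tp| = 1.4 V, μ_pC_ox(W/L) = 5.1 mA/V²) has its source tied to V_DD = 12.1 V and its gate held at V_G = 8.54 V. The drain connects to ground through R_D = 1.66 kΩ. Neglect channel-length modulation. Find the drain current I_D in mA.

I_D = 6.84 mA

V_SG = V_DD − V_G = 12.1 − 8.54 = 3.56 V, so V_ov = 3.56 − 1.4 = 2.16 V.
Assume saturation: I_D = ½ k_p V_ov² = 0.5 × 5.1 × 2.16² = 11.9 mA, giving V_SD = V_DD − I_D R_D = 12.1 − 11.9 × 1.66 = -7.65 V.
But -7.65 V < V_ov = 2.16 V, so the device is actually in triode.
In triode I_D = k_p[V_ov V_SD − ½ V_SD²] and I_D = (V_DD − V_SD)/R_D. Equating: 4.23 V_SD² − 19.29 V_SD + 12.1 = 0, giving V_SD = 0.751 V (the root below V_ov).
I_D = (12.1 − 0.751) / 1.66 = 6.84 mA.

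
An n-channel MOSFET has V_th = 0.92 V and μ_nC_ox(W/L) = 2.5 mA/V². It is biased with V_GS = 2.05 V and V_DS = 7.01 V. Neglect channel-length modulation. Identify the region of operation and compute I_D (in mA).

Saturation; I_D = 1.60 mA

V_ov = V_GS − V_th = 2.05 − 0.92 = 1.13 V.
Since V_DS = 7.01 V ≥ V_ov = 1.13 V, the device is in saturation.
I_D = ½ k_n V_ov² = 0.5 × 2.5 × 1.13² = 1.6 mA.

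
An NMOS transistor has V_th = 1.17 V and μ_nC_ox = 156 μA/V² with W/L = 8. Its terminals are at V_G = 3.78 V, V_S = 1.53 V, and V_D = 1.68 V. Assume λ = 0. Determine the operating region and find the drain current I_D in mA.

V_GS = V_G − V_S = 3.78 − 1.53 = 2.25 V; V_DS = V_D − V_S = 1.68 − 1.53 = 0.15 V.
k_n = μ_nC_ox · (W/L) = 1.248 mA/V².
V_ov = V_GS − V_th = 2.25 − 1.17 = 1.08 V.
Since V_DS = 0.15 V < V_ov = 1.08 V, the device is in the triode region.
I_D = k_n [V_ov · V_DS − ½ V_DS²] = 1.248 × [1.08 × 0.15 − 0.5 × 0.15²] = 0.188 mA.

Triode; I_D = 0.188 mA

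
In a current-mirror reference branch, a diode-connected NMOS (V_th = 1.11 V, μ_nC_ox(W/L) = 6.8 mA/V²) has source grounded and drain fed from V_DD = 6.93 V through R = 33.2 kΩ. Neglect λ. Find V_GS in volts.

V_GS = 1.33 V

With gate tied to drain, V_GS = V_DS ≥ V_GS − V_th, so the device is in saturation.
KCL at the drain: ½ k_n (V_GS − V_th)² = (V_DD − V_GS)/R.
Let x = V_GS − 1.11. Then 113 x² + x − 5.82 = 0, giving x = 0.223 V (positive root), so V_GS = 1.33 V.
I_D = (V_DD − V_GS)/R = (6.93 − 1.33) / 33.2 = 0.169 mA.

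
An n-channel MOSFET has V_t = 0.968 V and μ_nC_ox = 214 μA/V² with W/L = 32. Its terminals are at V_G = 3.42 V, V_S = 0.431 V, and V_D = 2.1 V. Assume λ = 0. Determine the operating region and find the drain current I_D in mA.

Triode; I_D = 13.6 mA

V_GS = V_G − V_S = 3.42 − 0.431 = 2.99 V; V_DS = V_D − V_S = 2.1 − 0.431 = 1.67 V.
k_n = μ_nC_ox · (W/L) = 6.848 mA/V².
V_ov = V_GS − V_t = 2.99 − 0.968 = 2.02 V.
Since V_DS = 1.67 V < V_ov = 2.02 V, the device is in the triode region.
I_D = k_n [V_ov · V_DS − ½ V_DS²] = 6.848 × [2.02 × 1.67 − 0.5 × 1.67²] = 13.6 mA.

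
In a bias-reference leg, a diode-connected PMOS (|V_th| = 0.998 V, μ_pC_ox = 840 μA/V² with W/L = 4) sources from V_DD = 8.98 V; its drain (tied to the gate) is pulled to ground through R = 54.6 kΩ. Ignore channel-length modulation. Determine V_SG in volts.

V_SG = 1.29 V

With gate tied to drain, V_SG = V_SD ≥ V_SG − |V_th|, so the device is in saturation.
k_p = μ_pC_ox · (W/L) = 3.36 mA/V².
KCL at the drain: ½ k_p (V_SG − |V_th|)² = (V_DD − V_SG)/R.
Let x = V_SG − 0.998. Then 91.7 x² + x − 7.982 = 0, giving x = 0.29 V (positive root), so V_SG = 1.29 V.
I_D = (V_DD − V_SG)/R = (8.98 − 1.29) / 54.6 = 0.141 mA.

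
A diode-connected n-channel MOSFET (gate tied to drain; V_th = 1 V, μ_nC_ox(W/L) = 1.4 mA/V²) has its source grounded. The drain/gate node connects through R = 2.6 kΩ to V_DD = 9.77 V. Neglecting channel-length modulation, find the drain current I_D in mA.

With gate tied to drain, V_GS = V_DS ≥ V_GS − V_th, so the device is in saturation.
KCL at the drain: ½ k_n (V_GS − V_th)² = (V_DD − V_GS)/R.
Let x = V_GS − 1. Then 1.82 x² + x − 8.77 = 0, giving x = 1.94 V (positive root), so V_GS = 2.94 V.
I_D = (V_DD − V_GS)/R = (9.77 − 2.94) / 2.6 = 2.63 mA.

I_D = 2.63 mA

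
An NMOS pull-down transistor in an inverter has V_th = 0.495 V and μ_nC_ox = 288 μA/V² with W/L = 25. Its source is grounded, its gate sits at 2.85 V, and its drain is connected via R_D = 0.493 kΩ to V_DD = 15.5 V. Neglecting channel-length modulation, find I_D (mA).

V_GS = V_G = 2.85 V, so V_ov = 2.85 − 0.495 = 2.35 V.
k_n = μ_nC_ox · (W/L) = 7.2 mA/V².
Assume saturation: I_D = ½ k_n V_ov² = 0.5 × 7.2 × 2.35² = 20 mA, giving V_DS = V_DD − I_D R_D = 15.5 − 20 × 0.493 = 5.66 V.
V_DS = 5.66 V ≥ V_ov = 2.35 V, confirming saturation.

I_D = 20.0 mA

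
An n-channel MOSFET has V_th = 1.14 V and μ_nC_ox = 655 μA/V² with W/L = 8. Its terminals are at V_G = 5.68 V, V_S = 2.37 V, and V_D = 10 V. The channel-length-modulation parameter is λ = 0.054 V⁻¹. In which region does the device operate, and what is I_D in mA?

Saturation; I_D = 17.4 mA

V_GS = V_G − V_S = 5.68 − 2.37 = 3.31 V; V_DS = V_D − V_S = 10 − 2.37 = 7.63 V.
k_n = μ_nC_ox · (W/L) = 5.24 mA/V².
V_ov = V_GS − V_th = 3.31 − 1.14 = 2.17 V.
Since V_DS = 7.63 V ≥ V_ov = 2.17 V, the device is in saturation.
I_D = ½ k_n V_ov² (1 + λ V_DS) = 0.5 × 5.24 × 2.17² × (1 + 0.054 × 7.63) = 17.4 mA.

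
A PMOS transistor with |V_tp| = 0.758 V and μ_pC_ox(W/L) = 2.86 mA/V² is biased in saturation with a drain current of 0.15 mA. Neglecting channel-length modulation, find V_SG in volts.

In saturation I_D = ½ k_p (V_SG − |V_tp|)², so V_SG − |V_tp| = √(2 I_D / k_p) = √(2 × 0.15 / 2.86) = 0.324 V.
V_SG = 0.758 + 0.324 = 1.08 V.

V_SG = 1.08 V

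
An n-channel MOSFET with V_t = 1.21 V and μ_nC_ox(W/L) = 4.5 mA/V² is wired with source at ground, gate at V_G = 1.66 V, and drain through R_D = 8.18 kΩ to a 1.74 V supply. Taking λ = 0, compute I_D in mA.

I_D = 0.199 mA

V_GS = V_G = 1.66 V, so V_ov = 1.66 − 1.21 = 0.45 V.
Assume saturation: I_D = ½ k_n V_ov² = 0.5 × 4.5 × 0.45² = 0.456 mA, giving V_DS = V_DD − I_D R_D = 1.74 − 0.456 × 8.18 = -1.99 V.
But -1.99 V < V_ov = 0.45 V, so the device is actually in triode.
In triode I_D = k_n[V_ov V_DS − ½ V_DS²] and I_D = (V_DD − V_DS)/R_D. Equating: 18.4 V_DS² − 17.56 V_DS + 1.74 = 0, giving V_DS = 0.112 V (the root below V_ov).
I_D = (1.74 − 0.112) / 8.18 = 0.199 mA.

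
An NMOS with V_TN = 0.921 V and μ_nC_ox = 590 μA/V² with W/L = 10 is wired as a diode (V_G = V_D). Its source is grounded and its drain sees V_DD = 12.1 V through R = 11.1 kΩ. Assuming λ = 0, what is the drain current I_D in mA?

With gate tied to drain, V_GS = V_DS ≥ V_GS − V_TN, so the device is in saturation.
k_n = μ_nC_ox · (W/L) = 5.9 mA/V².
KCL at the drain: ½ k_n (V_GS − V_TN)² = (V_DD − V_GS)/R.
Let x = V_GS − 0.921. Then 32.7 x² + x − 11.18 = 0, giving x = 0.569 V (positive root), so V_GS = 1.49 V.
I_D = (V_DD − V_GS)/R = (12.1 − 1.49) / 11.1 = 0.956 mA.

I_D = 0.956 mA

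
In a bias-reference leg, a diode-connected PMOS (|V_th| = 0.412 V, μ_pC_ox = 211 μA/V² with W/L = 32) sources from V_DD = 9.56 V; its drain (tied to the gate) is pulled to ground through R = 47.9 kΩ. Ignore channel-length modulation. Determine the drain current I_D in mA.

With gate tied to drain, V_SG = V_SD ≥ V_SG − |V_th|, so the device is in saturation.
k_p = μ_pC_ox · (W/L) = 6.752 mA/V².
KCL at the drain: ½ k_p (V_SG − |V_th|)² = (V_DD − V_SG)/R.
Let x = V_SG − 0.412. Then 162 x² + x − 9.148 = 0, giving x = 0.235 V (positive root), so V_SG = 0.647 V.
I_D = (V_DD − V_SG)/R = (9.56 − 0.647) / 47.9 = 0.186 mA.

I_D = 0.186 mA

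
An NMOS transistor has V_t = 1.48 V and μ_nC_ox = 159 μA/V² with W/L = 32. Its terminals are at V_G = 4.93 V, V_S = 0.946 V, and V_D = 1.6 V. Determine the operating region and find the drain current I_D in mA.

Triode; I_D = 7.24 mA

V_GS = V_G − V_S = 4.93 − 0.946 = 3.98 V; V_DS = V_D − V_S = 1.6 − 0.946 = 0.654 V.
k_n = μ_nC_ox · (W/L) = 5.088 mA/V².
V_ov = V_GS − V_t = 3.98 − 1.48 = 2.5 V.
Since V_DS = 0.654 V < V_ov = 2.5 V, the device is in the triode region.
I_D = k_n [V_ov · V_DS − ½ V_DS²] = 5.088 × [2.5 × 0.654 − 0.5 × 0.654²] = 7.24 mA.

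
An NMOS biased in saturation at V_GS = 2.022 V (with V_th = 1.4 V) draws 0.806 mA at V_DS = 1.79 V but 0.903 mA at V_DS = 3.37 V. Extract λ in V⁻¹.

λ = 0.0882 V⁻¹

With V_GS fixed, I_D ∝ (1 + λ V_DS) in saturation, so I_D2/I_D1 = (1 + λ V_DS2)/(1 + λ V_DS1).
0.903/0.806 = 1.12 = (1 + 3.37 λ)/(1 + 1.79 λ).
Solving: λ (I_D1 V_DS2 − I_D2 V_DS1) = I_D2 − I_D1, so λ = (0.903 − 0.806) / (0.806 × 3.37 − 0.903 × 1.79) = 0.097 / 1.1 = 0.0882 V⁻¹.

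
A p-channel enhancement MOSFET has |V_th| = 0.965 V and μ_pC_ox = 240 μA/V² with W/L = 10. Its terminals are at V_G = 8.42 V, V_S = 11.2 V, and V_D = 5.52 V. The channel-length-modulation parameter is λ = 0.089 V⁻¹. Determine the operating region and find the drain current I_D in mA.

V_SG = V_S − V_G = 11.2 − 8.42 = 2.78 V; V_SD = V_S − V_D = 11.2 − 5.52 = 5.68 V.
k_p = μ_pC_ox · (W/L) = 2.4 mA/V².
V_ov = V_SG − |V_th| = 2.78 − 0.965 = 1.81 V.
Since V_SD = 5.68 V ≥ V_ov = 1.81 V, the device is in saturation.
I_D = ½ k_p V_ov² (1 + λ V_SD) = 0.5 × 2.4 × 1.81² × (1 + 0.089 × 5.68) = 5.95 mA.

Saturation; I_D = 5.95 mA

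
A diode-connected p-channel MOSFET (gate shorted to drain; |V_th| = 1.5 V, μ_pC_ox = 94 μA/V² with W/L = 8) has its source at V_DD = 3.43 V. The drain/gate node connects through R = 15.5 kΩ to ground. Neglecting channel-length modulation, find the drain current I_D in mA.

I_D = 0.0925 mA

With gate tied to drain, V_SG = V_SD ≥ V_SG − |V_th|, so the device is in saturation.
k_p = μ_pC_ox · (W/L) = 0.752 mA/V².
KCL at the drain: ½ k_p (V_SG − |V_th|)² = (V_DD − V_SG)/R.
Let x = V_SG − 1.5. Then 5.83 x² + x − 1.93 = 0, giving x = 0.496 V (positive root), so V_SG = 2 V.
I_D = (V_DD − V_SG)/R = (3.43 − 2) / 15.5 = 0.0925 mA.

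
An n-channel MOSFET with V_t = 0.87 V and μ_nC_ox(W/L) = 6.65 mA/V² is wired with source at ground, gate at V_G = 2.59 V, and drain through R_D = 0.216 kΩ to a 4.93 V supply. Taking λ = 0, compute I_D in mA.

I_D = 9.84 mA

V_GS = V_G = 2.59 V, so V_ov = 2.59 − 0.87 = 1.72 V.
Assume saturation: I_D = ½ k_n V_ov² = 0.5 × 6.65 × 1.72² = 9.84 mA, giving V_DS = V_DD − I_D R_D = 4.93 − 9.84 × 0.216 = 2.81 V.
V_DS = 2.81 V ≥ V_ov = 1.72 V, confirming saturation.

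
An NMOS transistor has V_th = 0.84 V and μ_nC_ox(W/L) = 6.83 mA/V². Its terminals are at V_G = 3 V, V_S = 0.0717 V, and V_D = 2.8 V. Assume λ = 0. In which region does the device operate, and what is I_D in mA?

Saturation; I_D = 14.9 mA

V_GS = V_G − V_S = 3 − 0.0717 = 2.93 V; V_DS = V_D − V_S = 2.8 − 0.0717 = 2.73 V.
V_ov = V_GS − V_th = 2.93 − 0.84 = 2.09 V.
Since V_DS = 2.73 V ≥ V_ov = 2.09 V, the device is in saturation.
I_D = ½ k_n V_ov² = 0.5 × 6.83 × 2.09² = 14.9 mA.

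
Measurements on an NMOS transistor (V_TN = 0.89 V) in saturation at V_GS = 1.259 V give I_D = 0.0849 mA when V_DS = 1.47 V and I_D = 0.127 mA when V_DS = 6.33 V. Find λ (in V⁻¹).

With V_GS fixed, I_D ∝ (1 + λ V_DS) in saturation, so I_D2/I_D1 = (1 + λ V_DS2)/(1 + λ V_DS1).
0.127/0.0849 = 1.496 = (1 + 6.33 λ)/(1 + 1.47 λ).
Solving: λ (I_D1 V_DS2 − I_D2 V_DS1) = I_D2 − I_D1, so λ = (0.127 − 0.0849) / (0.0849 × 6.33 − 0.127 × 1.47) = 0.0421 / 0.351 = 0.12 V⁻¹.

λ = 0.120 V⁻¹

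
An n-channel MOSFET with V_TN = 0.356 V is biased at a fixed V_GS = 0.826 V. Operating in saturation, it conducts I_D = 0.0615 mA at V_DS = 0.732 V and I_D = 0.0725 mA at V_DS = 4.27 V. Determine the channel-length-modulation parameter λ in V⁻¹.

λ = 0.0525 V⁻¹

With V_GS fixed, I_D ∝ (1 + λ V_DS) in saturation, so I_D2/I_D1 = (1 + λ V_DS2)/(1 + λ V_DS1).
0.0725/0.0615 = 1.179 = (1 + 4.27 λ)/(1 + 0.732 λ).
Solving: λ (I_D1 V_DS2 − I_D2 V_DS1) = I_D2 − I_D1, so λ = (0.0725 − 0.0615) / (0.0615 × 4.27 − 0.0725 × 0.732) = 0.011 / 0.21 = 0.0525 V⁻¹.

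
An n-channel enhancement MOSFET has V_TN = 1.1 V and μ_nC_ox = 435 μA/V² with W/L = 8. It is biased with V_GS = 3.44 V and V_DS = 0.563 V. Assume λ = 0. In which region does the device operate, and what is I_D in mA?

k_n = μ_nC_ox · (W/L) = 3.48 mA/V².
V_ov = V_GS − V_TN = 3.44 − 1.1 = 2.34 V.
Since V_DS = 0.563 V < V_ov = 2.34 V, the device is in the triode region.
I_D = k_n [V_ov · V_DS − ½ V_DS²] = 3.48 × [2.34 × 0.563 − 0.5 × 0.563²] = 4.03 mA.

Triode; I_D = 4.03 mA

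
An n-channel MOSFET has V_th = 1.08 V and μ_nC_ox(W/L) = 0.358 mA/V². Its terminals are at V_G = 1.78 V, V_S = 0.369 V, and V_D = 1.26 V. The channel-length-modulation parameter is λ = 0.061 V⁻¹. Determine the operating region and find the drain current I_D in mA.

V_GS = V_G − V_S = 1.78 − 0.369 = 1.41 V; V_DS = V_D − V_S = 1.26 − 0.369 = 0.891 V.
V_ov = V_GS − V_th = 1.41 − 1.08 = 0.331 V.
Since V_DS = 0.891 V ≥ V_ov = 0.331 V, the device is in saturation.
I_D = ½ k_n V_ov² (1 + λ V_DS) = 0.5 × 0.358 × 0.331² × (1 + 0.061 × 0.891) = 0.0207 mA.

Saturation; I_D = 0.0207 mA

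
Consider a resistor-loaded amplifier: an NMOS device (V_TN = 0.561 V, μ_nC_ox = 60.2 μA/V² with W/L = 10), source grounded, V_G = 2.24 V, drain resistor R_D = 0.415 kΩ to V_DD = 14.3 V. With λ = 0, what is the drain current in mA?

I_D = 0.849 mA

V_GS = V_G = 2.24 V, so V_ov = 2.24 − 0.561 = 1.68 V.
k_n = μ_nC_ox · (W/L) = 0.602 mA/V².
Assume saturation: I_D = ½ k_n V_ov² = 0.5 × 0.602 × 1.68² = 0.849 mA, giving V_DS = V_DD − I_D R_D = 14.3 − 0.849 × 0.415 = 13.9 V.
V_DS = 13.9 V ≥ V_ov = 1.68 V, confirming saturation.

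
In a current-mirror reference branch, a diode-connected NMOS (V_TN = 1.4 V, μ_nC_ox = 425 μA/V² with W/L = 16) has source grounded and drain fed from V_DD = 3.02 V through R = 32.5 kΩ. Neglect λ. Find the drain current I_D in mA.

I_D = 0.0463 mA

With gate tied to drain, V_GS = V_DS ≥ V_GS − V_TN, so the device is in saturation.
k_n = μ_nC_ox · (W/L) = 6.8 mA/V².
KCL at the drain: ½ k_n (V_GS − V_TN)² = (V_DD − V_GS)/R.
Let x = V_GS − 1.4. Then 110 x² + x − 1.62 = 0, giving x = 0.117 V (positive root), so V_GS = 1.52 V.
I_D = (V_DD − V_GS)/R = (3.02 − 1.52) / 32.5 = 0.0463 mA.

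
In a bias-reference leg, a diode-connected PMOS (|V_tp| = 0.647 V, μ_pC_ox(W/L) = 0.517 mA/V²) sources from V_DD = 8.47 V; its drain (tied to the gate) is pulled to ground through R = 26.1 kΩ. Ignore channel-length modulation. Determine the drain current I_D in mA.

With gate tied to drain, V_SG = V_SD ≥ V_SG − |V_tp|, so the device is in saturation.
KCL at the drain: ½ k_p (V_SG − |V_tp|)² = (V_DD − V_SG)/R.
Let x = V_SG − 0.647. Then 6.75 x² + x − 7.823 = 0, giving x = 1.01 V (positive root), so V_SG = 1.65 V.
I_D = (V_DD − V_SG)/R = (8.47 − 1.65) / 26.1 = 0.261 mA.

I_D = 0.261 mA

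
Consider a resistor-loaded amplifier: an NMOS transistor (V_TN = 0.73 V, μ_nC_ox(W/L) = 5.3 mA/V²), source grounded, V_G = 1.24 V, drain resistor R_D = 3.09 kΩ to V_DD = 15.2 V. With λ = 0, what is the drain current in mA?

I_D = 0.689 mA

V_GS = V_G = 1.24 V, so V_ov = 1.24 − 0.73 = 0.51 V.
Assume saturation: I_D = ½ k_n V_ov² = 0.5 × 5.3 × 0.51² = 0.689 mA, giving V_DS = V_DD − I_D R_D = 15.2 − 0.689 × 3.09 = 13.1 V.
V_DS = 13.1 V ≥ V_ov = 0.51 V, confirming saturation.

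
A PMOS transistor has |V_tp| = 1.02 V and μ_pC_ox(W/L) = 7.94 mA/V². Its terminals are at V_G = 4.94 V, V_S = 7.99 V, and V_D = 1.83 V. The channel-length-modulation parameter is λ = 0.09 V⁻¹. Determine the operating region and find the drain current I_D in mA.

Saturation; I_D = 25.4 mA

V_SG = V_S − V_G = 7.99 − 4.94 = 3.05 V; V_SD = V_S − V_D = 7.99 − 1.83 = 6.16 V.
V_ov = V_SG − |V_tp| = 3.05 − 1.02 = 2.03 V.
Since V_SD = 6.16 V ≥ V_ov = 2.03 V, the device is in saturation.
I_D = ½ k_p V_ov² (1 + λ V_SD) = 0.5 × 7.94 × 2.03² × (1 + 0.09 × 6.16) = 25.4 mA.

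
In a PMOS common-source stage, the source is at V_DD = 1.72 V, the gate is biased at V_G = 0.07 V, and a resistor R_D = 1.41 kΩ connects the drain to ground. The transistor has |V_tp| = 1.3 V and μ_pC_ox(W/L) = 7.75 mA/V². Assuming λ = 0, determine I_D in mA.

I_D = 0.475 mA

V_SG = V_DD − V_G = 1.72 − 0.07 = 1.65 V, so V_ov = 1.65 − 1.3 = 0.35 V.
Assume saturation: I_D = ½ k_p V_ov² = 0.5 × 7.75 × 0.35² = 0.475 mA, giving V_SD = V_DD − I_D R_D = 1.72 − 0.475 × 1.41 = 1.05 V.
V_SD = 1.05 V ≥ V_ov = 0.35 V, confirming saturation.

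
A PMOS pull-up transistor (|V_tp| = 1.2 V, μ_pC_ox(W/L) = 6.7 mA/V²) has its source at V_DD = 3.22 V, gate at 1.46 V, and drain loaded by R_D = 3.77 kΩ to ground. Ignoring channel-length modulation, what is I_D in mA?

V_SG = V_DD − V_G = 3.22 − 1.46 = 1.76 V, so V_ov = 1.76 − 1.2 = 0.56 V.
Assume saturation: I_D = ½ k_p V_ov² = 0.5 × 6.7 × 0.56² = 1.05 mA, giving V_SD = V_DD − I_D R_D = 3.22 − 1.05 × 3.77 = -0.741 V.
But -0.741 V < V_ov = 0.56 V, so the device is actually in triode.
In triode I_D = k_p[V_ov V_SD − ½ V_SD²] and I_D = (V_DD − V_SD)/R_D. Equating: 12.6 V_SD² − 15.15 V_SD + 3.22 = 0, giving V_SD = 0.276 V (the root below V_ov).
I_D = (3.22 − 0.276) / 3.77 = 0.781 mA.

I_D = 0.781 mA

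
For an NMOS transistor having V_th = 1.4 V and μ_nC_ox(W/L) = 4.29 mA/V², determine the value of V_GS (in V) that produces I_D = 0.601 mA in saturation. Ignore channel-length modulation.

In saturation I_D = ½ k_n (V_GS − V_th)², so V_GS − V_th = √(2 I_D / k_n) = √(2 × 0.601 / 4.29) = 0.529 V.
V_GS = 1.4 + 0.529 = 1.93 V.

V_GS = 1.93 V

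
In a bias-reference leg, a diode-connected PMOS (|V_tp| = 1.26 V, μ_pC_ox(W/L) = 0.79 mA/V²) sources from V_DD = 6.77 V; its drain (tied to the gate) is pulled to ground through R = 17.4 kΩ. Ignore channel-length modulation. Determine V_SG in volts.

With gate tied to drain, V_SG = V_SD ≥ V_SG − |V_tp|, so the device is in saturation.
KCL at the drain: ½ k_p (V_SG − |V_tp|)² = (V_DD − V_SG)/R.
Let x = V_SG − 1.26. Then 6.87 x² + x − 5.51 = 0, giving x = 0.826 V (positive root), so V_SG = 2.09 V.
I_D = (V_DD − V_SG)/R = (6.77 − 2.09) / 17.4 = 0.269 mA.

V_SG = 2.09 V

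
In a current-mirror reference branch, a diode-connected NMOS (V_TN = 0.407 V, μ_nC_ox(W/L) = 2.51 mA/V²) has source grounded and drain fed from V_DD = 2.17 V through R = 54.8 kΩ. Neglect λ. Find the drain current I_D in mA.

I_D = 0.0294 mA

With gate tied to drain, V_GS = V_DS ≥ V_GS − V_TN, so the device is in saturation.
KCL at the drain: ½ k_n (V_GS − V_TN)² = (V_DD − V_GS)/R.
Let x = V_GS − 0.407. Then 68.8 x² + x − 1.763 = 0, giving x = 0.153 V (positive root), so V_GS = 0.56 V.
I_D = (V_DD − V_GS)/R = (2.17 − 0.56) / 54.8 = 0.0294 mA.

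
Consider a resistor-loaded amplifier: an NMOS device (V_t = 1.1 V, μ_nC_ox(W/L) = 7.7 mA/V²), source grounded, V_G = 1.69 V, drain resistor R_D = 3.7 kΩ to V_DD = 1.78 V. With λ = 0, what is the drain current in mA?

I_D = 0.451 mA

V_GS = V_G = 1.69 V, so V_ov = 1.69 − 1.1 = 0.59 V.
Assume saturation: I_D = ½ k_n V_ov² = 0.5 × 7.7 × 0.59² = 1.34 mA, giving V_DS = V_DD − I_D R_D = 1.78 − 1.34 × 3.7 = -3.18 V.
But -3.18 V < V_ov = 0.59 V, so the device is actually in triode.
In triode I_D = k_n[V_ov V_DS − ½ V_DS²] and I_D = (V_DD − V_DS)/R_D. Equating: 14.2 V_DS² − 17.81 V_DS + 1.78 = 0, giving V_DS = 0.11 V (the root below V_ov).
I_D = (1.78 − 0.11) / 3.7 = 0.451 mA.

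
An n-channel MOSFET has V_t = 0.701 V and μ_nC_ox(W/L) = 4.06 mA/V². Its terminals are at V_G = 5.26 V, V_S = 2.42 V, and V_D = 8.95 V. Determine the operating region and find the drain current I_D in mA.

Saturation; I_D = 9.29 mA

V_GS = V_G − V_S = 5.26 − 2.42 = 2.84 V; V_DS = V_D − V_S = 8.95 − 2.42 = 6.53 V.
V_ov = V_GS − V_t = 2.84 − 0.701 = 2.14 V.
Since V_DS = 6.53 V ≥ V_ov = 2.14 V, the device is in saturation.
I_D = ½ k_n V_ov² = 0.5 × 4.06 × 2.14² = 9.29 mA.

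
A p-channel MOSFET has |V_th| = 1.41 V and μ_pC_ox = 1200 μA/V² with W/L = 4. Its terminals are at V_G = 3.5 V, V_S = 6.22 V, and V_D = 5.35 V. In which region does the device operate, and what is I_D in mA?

V_SG = V_S − V_G = 6.22 − 3.5 = 2.72 V; V_SD = V_S − V_D = 6.22 − 5.35 = 0.87 V.
k_p = μ_pC_ox · (W/L) = 4.8 mA/V².
V_ov = V_SG − |V_th| = 2.72 − 1.41 = 1.31 V.
Since V_SD = 0.87 V < V_ov = 1.31 V, the device is in the triode region.
I_D = k_p [V_ov · V_SD − ½ V_SD²] = 4.8 × [1.31 × 0.87 − 0.5 × 0.87²] = 3.65 mA.

Triode; I_D = 3.65 mA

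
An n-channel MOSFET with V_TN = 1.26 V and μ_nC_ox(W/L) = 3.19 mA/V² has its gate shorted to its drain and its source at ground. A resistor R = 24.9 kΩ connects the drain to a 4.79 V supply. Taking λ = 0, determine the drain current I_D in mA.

I_D = 0.130 mA

With gate tied to drain, V_GS = V_DS ≥ V_GS − V_TN, so the device is in saturation.
KCL at the drain: ½ k_n (V_GS − V_TN)² = (V_DD − V_GS)/R.
Let x = V_GS − 1.26. Then 39.7 x² + x − 3.53 = 0, giving x = 0.286 V (positive root), so V_GS = 1.55 V.
I_D = (V_DD − V_GS)/R = (4.79 − 1.55) / 24.9 = 0.13 mA.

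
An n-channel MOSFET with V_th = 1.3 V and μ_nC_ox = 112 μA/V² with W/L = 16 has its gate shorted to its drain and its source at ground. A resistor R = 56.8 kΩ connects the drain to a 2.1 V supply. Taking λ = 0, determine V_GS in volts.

V_GS = 1.42 V

With gate tied to drain, V_GS = V_DS ≥ V_GS − V_th, so the device is in saturation.
k_n = μ_nC_ox · (W/L) = 1.792 mA/V².
KCL at the drain: ½ k_n (V_GS − V_th)² = (V_DD − V_GS)/R.
Let x = V_GS − 1.3. Then 50.9 x² + x − 0.8 = 0, giving x = 0.116 V (positive root), so V_GS = 1.42 V.
I_D = (V_DD − V_GS)/R = (2.1 − 1.42) / 56.8 = 0.012 mA.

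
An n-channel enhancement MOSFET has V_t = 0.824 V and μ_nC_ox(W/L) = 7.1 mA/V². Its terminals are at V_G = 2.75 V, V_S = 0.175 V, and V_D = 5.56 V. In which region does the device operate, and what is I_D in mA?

Saturation; I_D = 10.9 mA

V_GS = V_G − V_S = 2.75 − 0.175 = 2.58 V; V_DS = V_D − V_S = 5.56 − 0.175 = 5.38 V.
V_ov = V_GS − V_t = 2.58 − 0.824 = 1.75 V.
Since V_DS = 5.38 V ≥ V_ov = 1.75 V, the device is in saturation.
I_D = ½ k_n V_ov² = 0.5 × 7.1 × 1.75² = 10.9 mA.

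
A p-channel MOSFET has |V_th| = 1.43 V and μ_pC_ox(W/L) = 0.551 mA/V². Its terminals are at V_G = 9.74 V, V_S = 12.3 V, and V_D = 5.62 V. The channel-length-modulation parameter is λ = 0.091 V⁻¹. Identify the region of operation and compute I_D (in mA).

V_SG = V_S − V_G = 12.3 − 9.74 = 2.56 V; V_SD = V_S − V_D = 12.3 − 5.62 = 6.68 V.
V_ov = V_SG − |V_th| = 2.56 − 1.43 = 1.13 V.
Since V_SD = 6.68 V ≥ V_ov = 1.13 V, the device is in saturation.
I_D = ½ k_p V_ov² (1 + λ V_SD) = 0.5 × 0.551 × 1.13² × (1 + 0.091 × 6.68) = 0.566 mA.

Saturation; I_D = 0.566 mA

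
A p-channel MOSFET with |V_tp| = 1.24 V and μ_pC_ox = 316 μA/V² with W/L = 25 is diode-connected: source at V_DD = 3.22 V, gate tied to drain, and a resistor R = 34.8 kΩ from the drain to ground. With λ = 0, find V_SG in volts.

With gate tied to drain, V_SG = V_SD ≥ V_SG − |V_tp|, so the device is in saturation.
k_p = μ_pC_ox · (W/L) = 7.9 mA/V².
KCL at the drain: ½ k_p (V_SG − |V_tp|)² = (V_DD − V_SG)/R.
Let x = V_SG − 1.24. Then 137 x² + x − 1.98 = 0, giving x = 0.116 V (positive root), so V_SG = 1.36 V.
I_D = (V_DD − V_SG)/R = (3.22 − 1.36) / 34.8 = 0.0536 mA.

V_SG = 1.36 V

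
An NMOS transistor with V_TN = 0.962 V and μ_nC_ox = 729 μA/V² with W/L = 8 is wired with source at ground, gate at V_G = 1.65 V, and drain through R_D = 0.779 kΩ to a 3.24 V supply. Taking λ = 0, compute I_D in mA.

I_D = 1.38 mA

V_GS = V_G = 1.65 V, so V_ov = 1.65 − 0.962 = 0.688 V.
k_n = μ_nC_ox · (W/L) = 5.832 mA/V².
Assume saturation: I_D = ½ k_n V_ov² = 0.5 × 5.832 × 0.688² = 1.38 mA, giving V_DS = V_DD − I_D R_D = 3.24 − 1.38 × 0.779 = 2.16 V.
V_DS = 2.16 V ≥ V_ov = 0.688 V, confirming saturation.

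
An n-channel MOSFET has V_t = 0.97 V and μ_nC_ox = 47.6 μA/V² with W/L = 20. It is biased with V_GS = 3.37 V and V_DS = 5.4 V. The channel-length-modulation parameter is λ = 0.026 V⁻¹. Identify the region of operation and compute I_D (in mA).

Saturation; I_D = 3.13 mA

k_n = μ_nC_ox · (W/L) = 0.952 mA/V².
V_ov = V_GS − V_t = 3.37 − 0.97 = 2.4 V.
Since V_DS = 5.4 V ≥ V_ov = 2.4 V, the device is in saturation.
I_D = ½ k_n V_ov² (1 + λ V_DS) = 0.5 × 0.952 × 2.4² × (1 + 0.026 × 5.4) = 3.13 mA.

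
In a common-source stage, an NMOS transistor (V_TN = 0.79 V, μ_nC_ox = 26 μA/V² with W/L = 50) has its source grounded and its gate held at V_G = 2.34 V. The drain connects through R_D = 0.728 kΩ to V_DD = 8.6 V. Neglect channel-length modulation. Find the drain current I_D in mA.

I_D = 1.56 mA

V_GS = V_G = 2.34 V, so V_ov = 2.34 − 0.79 = 1.55 V.
k_n = μ_nC_ox · (W/L) = 1.3 mA/V².
Assume saturation: I_D = ½ k_n V_ov² = 0.5 × 1.3 × 1.55² = 1.56 mA, giving V_DS = V_DD − I_D R_D = 8.6 − 1.56 × 0.728 = 7.46 V.
V_DS = 7.46 V ≥ V_ov = 1.55 V, confirming saturation.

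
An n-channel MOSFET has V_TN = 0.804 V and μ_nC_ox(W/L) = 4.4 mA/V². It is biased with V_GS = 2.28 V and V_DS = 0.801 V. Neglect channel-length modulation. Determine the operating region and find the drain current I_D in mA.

V_ov = V_GS − V_TN = 2.28 − 0.804 = 1.48 V.
Since V_DS = 0.801 V < V_ov = 1.48 V, the device is in the triode region.
I_D = k_n [V_ov · V_DS − ½ V_DS²] = 4.4 × [1.48 × 0.801 − 0.5 × 0.801²] = 3.79 mA.

Triode; I_D = 3.79 mA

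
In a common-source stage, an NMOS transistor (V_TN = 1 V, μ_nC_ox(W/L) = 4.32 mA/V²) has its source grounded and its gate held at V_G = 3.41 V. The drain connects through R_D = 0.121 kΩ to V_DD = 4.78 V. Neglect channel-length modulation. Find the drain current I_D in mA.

V_GS = V_G = 3.41 V, so V_ov = 3.41 − 1 = 2.41 V.
Assume saturation: I_D = ½ k_n V_ov² = 0.5 × 4.32 × 2.41² = 12.5 mA, giving V_DS = V_DD − I_D R_D = 4.78 − 12.5 × 0.121 = 3.26 V.
V_DS = 3.26 V ≥ V_ov = 2.41 V, confirming saturation.

I_D = 12.5 mA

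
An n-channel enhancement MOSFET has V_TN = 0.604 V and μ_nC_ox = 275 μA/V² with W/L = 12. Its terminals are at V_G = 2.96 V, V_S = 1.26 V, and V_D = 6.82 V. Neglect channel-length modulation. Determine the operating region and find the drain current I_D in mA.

Saturation; I_D = 1.98 mA

V_GS = V_G − V_S = 2.96 − 1.26 = 1.7 V; V_DS = V_D − V_S = 6.82 − 1.26 = 5.56 V.
k_n = μ_nC_ox · (W/L) = 3.3 mA/V².
V_ov = V_GS − V_TN = 1.7 − 0.604 = 1.1 V.
Since V_DS = 5.56 V ≥ V_ov = 1.1 V, the device is in saturation.
I_D = ½ k_n V_ov² = 0.5 × 3.3 × 1.1² = 1.98 mA.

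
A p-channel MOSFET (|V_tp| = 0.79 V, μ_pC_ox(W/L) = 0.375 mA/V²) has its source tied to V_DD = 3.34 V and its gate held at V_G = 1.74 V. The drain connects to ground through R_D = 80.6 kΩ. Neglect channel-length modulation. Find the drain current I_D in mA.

V_SG = V_DD − V_G = 3.34 − 1.74 = 1.6 V, so V_ov = 1.6 − 0.79 = 0.81 V.
Assume saturation: I_D = ½ k_p V_ov² = 0.5 × 0.375 × 0.81² = 0.123 mA, giving V_SD = V_DD − I_D R_D = 3.34 − 0.123 × 80.6 = -6.58 V.
But -6.58 V < V_ov = 0.81 V, so the device is actually in triode.
In triode I_D = k_p[V_ov V_SD − ½ V_SD²] and I_D = (V_DD − V_SD)/R_D. Equating: 15.1 V_SD² − 25.48 V_SD + 3.34 = 0, giving V_SD = 0.143 V (the root below V_ov).
I_D = (3.34 − 0.143) / 80.6 = 0.0397 mA.

I_D = 0.0397 mA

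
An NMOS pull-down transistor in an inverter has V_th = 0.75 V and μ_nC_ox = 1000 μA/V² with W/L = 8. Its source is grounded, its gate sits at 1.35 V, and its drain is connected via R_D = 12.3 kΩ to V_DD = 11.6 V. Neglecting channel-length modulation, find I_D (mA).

I_D = 0.924 mA

V_GS = V_G = 1.35 V, so V_ov = 1.35 − 0.75 = 0.6 V.
k_n = μ_nC_ox · (W/L) = 8 mA/V².
Assume saturation: I_D = ½ k_n V_ov² = 0.5 × 8 × 0.6² = 1.44 mA, giving V_DS = V_DD − I_D R_D = 11.6 − 1.44 × 12.3 = -6.11 V.
But -6.11 V < V_ov = 0.6 V, so the device is actually in triode.
In triode I_D = k_n[V_ov V_DS − ½ V_DS²] and I_D = (V_DD − V_DS)/R_D. Equating: 49.2 V_DS² − 60.04 V_DS + 11.6 = 0, giving V_DS = 0.241 V (the root below V_ov).
I_D = (11.6 − 0.241) / 12.3 = 0.924 mA.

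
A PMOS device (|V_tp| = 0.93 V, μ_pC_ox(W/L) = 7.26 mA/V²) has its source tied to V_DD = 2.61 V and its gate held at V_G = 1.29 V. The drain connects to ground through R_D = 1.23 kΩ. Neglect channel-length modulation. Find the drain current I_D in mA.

V_SG = V_DD − V_G = 2.61 − 1.29 = 1.32 V, so V_ov = 1.32 − 0.93 = 0.39 V.
Assume saturation: I_D = ½ k_p V_ov² = 0.5 × 7.26 × 0.39² = 0.552 mA, giving V_SD = V_DD − I_D R_D = 2.61 − 0.552 × 1.23 = 1.93 V.
V_SD = 1.93 V ≥ V_ov = 0.39 V, confirming saturation.

I_D = 0.552 mA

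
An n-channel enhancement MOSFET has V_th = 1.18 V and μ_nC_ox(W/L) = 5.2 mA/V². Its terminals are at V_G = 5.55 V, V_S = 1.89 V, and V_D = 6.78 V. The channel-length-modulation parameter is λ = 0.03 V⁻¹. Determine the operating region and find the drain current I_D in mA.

V_GS = V_G − V_S = 5.55 − 1.89 = 3.66 V; V_DS = V_D − V_S = 6.78 − 1.89 = 4.89 V.
V_ov = V_GS − V_th = 3.66 − 1.18 = 2.48 V.
Since V_DS = 4.89 V ≥ V_ov = 2.48 V, the device is in saturation.
I_D = ½ k_n V_ov² (1 + λ V_DS) = 0.5 × 5.2 × 2.48² × (1 + 0.03 × 4.89) = 18.3 mA.

Saturation; I_D = 18.3 mA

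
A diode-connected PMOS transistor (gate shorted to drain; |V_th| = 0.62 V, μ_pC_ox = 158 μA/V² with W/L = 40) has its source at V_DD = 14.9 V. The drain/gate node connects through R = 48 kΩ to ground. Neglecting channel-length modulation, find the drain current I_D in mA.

I_D = 0.291 mA

With gate tied to drain, V_SG = V_SD ≥ V_SG − |V_th|, so the device is in saturation.
k_p = μ_pC_ox · (W/L) = 6.32 mA/V².
KCL at the drain: ½ k_p (V_SG − |V_th|)² = (V_DD − V_SG)/R.
Let x = V_SG − 0.62. Then 152 x² + x − 14.28 = 0, giving x = 0.304 V (positive root), so V_SG = 0.924 V.
I_D = (V_DD − V_SG)/R = (14.9 − 0.924) / 48 = 0.291 mA.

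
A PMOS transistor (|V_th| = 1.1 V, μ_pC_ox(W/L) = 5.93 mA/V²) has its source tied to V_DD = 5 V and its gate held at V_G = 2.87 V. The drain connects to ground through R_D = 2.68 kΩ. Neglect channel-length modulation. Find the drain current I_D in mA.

I_D = 1.74 mA

V_SG = V_DD − V_G = 5 − 2.87 = 2.13 V, so V_ov = 2.13 − 1.1 = 1.03 V.
Assume saturation: I_D = ½ k_p V_ov² = 0.5 × 5.93 × 1.03² = 3.15 mA, giving V_SD = V_DD − I_D R_D = 5 − 3.15 × 2.68 = -3.43 V.
But -3.43 V < V_ov = 1.03 V, so the device is actually in triode.
In triode I_D = k_p[V_ov V_SD − ½ V_SD²] and I_D = (V_DD − V_SD)/R_D. Equating: 7.95 V_SD² − 17.37 V_SD + 5 = 0, giving V_SD = 0.341 V (the root below V_ov).
I_D = (5 − 0.341) / 2.68 = 1.74 mA.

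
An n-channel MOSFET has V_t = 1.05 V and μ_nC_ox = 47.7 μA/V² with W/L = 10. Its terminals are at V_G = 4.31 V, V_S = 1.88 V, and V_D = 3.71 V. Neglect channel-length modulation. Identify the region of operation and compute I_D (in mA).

Saturation; I_D = 0.454 mA

V_GS = V_G − V_S = 4.31 − 1.88 = 2.43 V; V_DS = V_D − V_S = 3.71 − 1.88 = 1.83 V.
k_n = μ_nC_ox · (W/L) = 0.477 mA/V².
V_ov = V_GS − V_t = 2.43 − 1.05 = 1.38 V.
Since V_DS = 1.83 V ≥ V_ov = 1.38 V, the device is in saturation.
I_D = ½ k_n V_ov² = 0.5 × 0.477 × 1.38² = 0.454 mA.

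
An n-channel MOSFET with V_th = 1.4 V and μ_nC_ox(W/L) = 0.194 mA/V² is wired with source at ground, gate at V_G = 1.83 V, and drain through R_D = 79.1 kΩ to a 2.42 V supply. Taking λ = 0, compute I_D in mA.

I_D = 0.0179 mA

V_GS = V_G = 1.83 V, so V_ov = 1.83 − 1.4 = 0.43 V.
Assume saturation: I_D = ½ k_n V_ov² = 0.5 × 0.194 × 0.43² = 0.0179 mA, giving V_DS = V_DD − I_D R_D = 2.42 − 0.0179 × 79.1 = 1 V.
V_DS = 1 V ≥ V_ov = 0.43 V, confirming saturation.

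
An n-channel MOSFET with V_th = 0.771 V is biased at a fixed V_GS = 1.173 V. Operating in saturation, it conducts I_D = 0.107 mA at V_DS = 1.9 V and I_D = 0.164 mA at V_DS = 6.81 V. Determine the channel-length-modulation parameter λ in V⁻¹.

λ = 0.137 V⁻¹

With V_GS fixed, I_D ∝ (1 + λ V_DS) in saturation, so I_D2/I_D1 = (1 + λ V_DS2)/(1 + λ V_DS1).
0.164/0.107 = 1.533 = (1 + 6.81 λ)/(1 + 1.9 λ).
Solving: λ (I_D1 V_DS2 − I_D2 V_DS1) = I_D2 − I_D1, so λ = (0.164 − 0.107) / (0.107 × 6.81 − 0.164 × 1.9) = 0.057 / 0.417 = 0.137 V⁻¹.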